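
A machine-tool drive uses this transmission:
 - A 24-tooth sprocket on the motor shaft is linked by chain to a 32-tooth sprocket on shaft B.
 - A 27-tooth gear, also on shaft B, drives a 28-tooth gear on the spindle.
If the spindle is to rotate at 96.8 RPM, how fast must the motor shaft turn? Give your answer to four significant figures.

Overall ratio R = 1.3333 × 1.037 = 1.3827.
Required input speed = output speed × R = 96.8 × 1.3827 = 133.85 RPM.

133.8 RPM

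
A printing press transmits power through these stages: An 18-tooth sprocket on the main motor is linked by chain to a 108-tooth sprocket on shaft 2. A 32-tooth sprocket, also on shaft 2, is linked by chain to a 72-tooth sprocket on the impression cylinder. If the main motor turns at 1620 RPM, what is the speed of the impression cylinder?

the main motor → shaft 2 (chain, 108/18): 1620 ÷ 6 = 270 RPM
shaft 2 → the impression cylinder (chain, 72/32): 270 ÷ 2.25 = 120 RPM

120 RPM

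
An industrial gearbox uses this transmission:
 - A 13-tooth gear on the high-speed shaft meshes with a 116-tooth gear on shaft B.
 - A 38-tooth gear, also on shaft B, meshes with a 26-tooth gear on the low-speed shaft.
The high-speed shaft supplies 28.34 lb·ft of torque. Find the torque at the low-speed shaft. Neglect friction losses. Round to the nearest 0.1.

173.0 lb·ft

gear mesh 116/13 = 8.9231 → τ = 28.34·8.9231 = 252.88 lb·ft
gear mesh 26/38 = 0.68421 → τ = 252.88·0.68421 = 173.02 lb·ft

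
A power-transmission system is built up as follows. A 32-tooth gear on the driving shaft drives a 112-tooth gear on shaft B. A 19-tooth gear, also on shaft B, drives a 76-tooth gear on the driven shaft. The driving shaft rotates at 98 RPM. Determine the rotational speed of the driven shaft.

Gear mesh: ratio = 112/32 = 3.5, so shaft B turns at 98 / 3.5 = 28 RPM.
Gear mesh: ratio = 76/19 = 4, so the driven shaft turns at 28 / 4 = 7 RPM.

7 RPM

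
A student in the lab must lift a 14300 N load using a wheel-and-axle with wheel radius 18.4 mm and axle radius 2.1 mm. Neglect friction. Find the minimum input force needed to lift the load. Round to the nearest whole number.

1632 N

Wheel-and-axle MA = R/r = 18.4/2.1 = 8.7619.
Effort = load / MA = 14300 / 8.7619 = 1632.1 N.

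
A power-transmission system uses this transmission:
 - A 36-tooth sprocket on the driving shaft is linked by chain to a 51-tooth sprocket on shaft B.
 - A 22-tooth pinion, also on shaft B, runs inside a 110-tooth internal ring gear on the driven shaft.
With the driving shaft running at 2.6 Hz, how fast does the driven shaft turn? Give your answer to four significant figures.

0.3671 Hz

chain 51/36 = 1.4167 → 2.6/1.4167 = 1.8353 Hz
internal gear 110/22 = 5 → 1.8353/5 = 0.36706 Hz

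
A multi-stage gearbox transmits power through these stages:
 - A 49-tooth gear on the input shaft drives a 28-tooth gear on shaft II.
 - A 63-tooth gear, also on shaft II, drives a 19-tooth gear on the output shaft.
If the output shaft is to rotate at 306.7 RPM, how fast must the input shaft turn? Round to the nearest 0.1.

Overall ratio R = 0.57143 × 0.30159 = 0.17234.
Required input speed = output speed × R = 306.7 × 0.17234 = 52.855 RPM.

52.9 RPM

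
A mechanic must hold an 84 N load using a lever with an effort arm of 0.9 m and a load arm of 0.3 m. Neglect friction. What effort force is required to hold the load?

Lever MA = effort arm / load arm = 0.9/0.3 = 3.
Effort = load / MA = 84 / 3 = 28 N.

28 N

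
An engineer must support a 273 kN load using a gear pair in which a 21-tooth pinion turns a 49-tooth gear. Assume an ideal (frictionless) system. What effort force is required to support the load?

Gear pair MA = 49/21 = 2.3333.
Effort = load / MA = 273 / 2.3333 = 117 kN.

117 kN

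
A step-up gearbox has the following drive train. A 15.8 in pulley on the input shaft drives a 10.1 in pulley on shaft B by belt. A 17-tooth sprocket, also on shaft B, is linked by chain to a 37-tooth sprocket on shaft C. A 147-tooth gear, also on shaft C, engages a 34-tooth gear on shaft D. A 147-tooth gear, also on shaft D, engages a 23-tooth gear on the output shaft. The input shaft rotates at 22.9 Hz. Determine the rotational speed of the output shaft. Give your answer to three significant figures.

Belt: ratio = 10.1/15.8 = 0.63924, so shaft B turns at 22.9 / 0.63924 = 35.824 Hz.
Chain: ratio = 37/17 = 2.1765, so shaft C turns at 35.824 / 2.1765 = 16.46 Hz.
Gear mesh: ratio = 34/147 = 0.23129, so shaft D turns at 16.46 / 0.23129 = 71.163 Hz.
Gear mesh: ratio = 23/147 = 0.15646, so the output shaft turns at 71.163 / 0.15646 = 454.83 Hz.

455 Hz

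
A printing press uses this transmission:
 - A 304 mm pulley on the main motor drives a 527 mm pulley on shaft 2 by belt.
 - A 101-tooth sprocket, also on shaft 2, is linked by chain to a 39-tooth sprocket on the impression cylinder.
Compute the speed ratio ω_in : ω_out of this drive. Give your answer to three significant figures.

0.669

Each stage contributes driven/driver: belt 527/304 = 1.7336, chain 39/101 = 0.38614.
Overall: 1.7336 × 0.38614 = 0.66939.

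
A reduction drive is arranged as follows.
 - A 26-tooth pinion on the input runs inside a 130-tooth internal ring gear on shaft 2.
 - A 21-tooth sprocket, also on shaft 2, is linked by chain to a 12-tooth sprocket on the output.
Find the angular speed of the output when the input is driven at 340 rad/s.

119 rad/s

internal gear 130/26 = 5 → 340/5 = 68 rad/s
chain 12/21 = 0.57143 → 68/0.57143 = 119 rad/s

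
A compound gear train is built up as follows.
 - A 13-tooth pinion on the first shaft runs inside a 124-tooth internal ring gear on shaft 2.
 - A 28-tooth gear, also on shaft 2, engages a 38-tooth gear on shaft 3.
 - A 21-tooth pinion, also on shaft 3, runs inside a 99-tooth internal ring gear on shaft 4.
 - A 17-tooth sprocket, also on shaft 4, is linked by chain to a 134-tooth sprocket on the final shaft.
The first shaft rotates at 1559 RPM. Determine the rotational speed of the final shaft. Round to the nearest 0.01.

internal gear 124/13 = 9.5385 → 1559/9.5385 = 163.44 RPM
gear mesh 38/28 = 1.3571 → 163.44/1.3571 = 120.43 RPM
internal gear 99/21 = 4.7143 → 120.43/4.7143 = 25.546 RPM
chain 134/17 = 7.8824 → 25.546/7.8824 = 3.2409 RPM

3.24 RPM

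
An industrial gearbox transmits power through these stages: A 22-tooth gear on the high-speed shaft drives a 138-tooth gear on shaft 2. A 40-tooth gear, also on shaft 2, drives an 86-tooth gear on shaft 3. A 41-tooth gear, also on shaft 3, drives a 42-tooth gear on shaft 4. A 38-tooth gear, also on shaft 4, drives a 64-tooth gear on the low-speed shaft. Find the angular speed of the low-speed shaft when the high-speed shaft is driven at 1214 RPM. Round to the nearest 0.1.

the high-speed shaft → shaft 2 (gear mesh, 138/22): 1214 ÷ 6.2727 = 193.54 RPM
shaft 2 → shaft 3 (gear mesh, 86/40): 193.54 ÷ 2.15 = 90.017 RPM
shaft 3 → shaft 4 (gear mesh, 42/41): 90.017 ÷ 1.0244 = 87.874 RPM
shaft 4 → the low-speed shaft (gear mesh, 64/38): 87.874 ÷ 1.6842 = 52.175 RPM

52.2 RPM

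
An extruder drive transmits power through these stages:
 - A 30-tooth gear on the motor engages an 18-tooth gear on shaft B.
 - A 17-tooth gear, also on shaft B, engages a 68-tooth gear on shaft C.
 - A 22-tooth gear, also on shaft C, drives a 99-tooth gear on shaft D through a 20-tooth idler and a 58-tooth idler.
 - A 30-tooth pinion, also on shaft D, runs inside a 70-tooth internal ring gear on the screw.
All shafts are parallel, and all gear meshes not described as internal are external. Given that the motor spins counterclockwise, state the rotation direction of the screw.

the motor → shaft B: external mesh, 1 reversal → CW.
shaft B → shaft C: external mesh, 1 reversal → CCW.
shaft C → shaft D: driver → idler → idler → driven is 3 external meshes, 3 reversals → CW.
shaft D → the screw: internal mesh, same direction → CW.
5 reversals in total — an odd number — so the screw turns opposite to the motor.

clockwise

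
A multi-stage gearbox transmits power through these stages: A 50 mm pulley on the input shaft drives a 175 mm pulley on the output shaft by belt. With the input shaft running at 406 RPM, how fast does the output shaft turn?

the input shaft → the output shaft (belt, 175/50): 406 ÷ 3.5 = 116 RPM

116 RPM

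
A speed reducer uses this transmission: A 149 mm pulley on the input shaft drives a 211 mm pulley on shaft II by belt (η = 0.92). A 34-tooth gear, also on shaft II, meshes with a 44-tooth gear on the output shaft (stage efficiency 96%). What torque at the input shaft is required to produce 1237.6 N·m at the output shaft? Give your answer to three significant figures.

Overall ratio R = 1.4161 × 1.2941 = 1.8326; overall efficiency η = 0.92 × 0.96 = 0.8832.
Input torque = output torque / (R × η) = 1237.6 / (1.8326 × 0.8832) = 764.63 N·m.

765 N·m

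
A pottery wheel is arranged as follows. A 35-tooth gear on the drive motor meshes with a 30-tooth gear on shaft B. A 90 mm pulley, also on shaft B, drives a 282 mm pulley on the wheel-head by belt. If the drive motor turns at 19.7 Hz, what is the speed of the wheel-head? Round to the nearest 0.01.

7.34 Hz

gear mesh 30/35 = 0.85714 → 19.7/0.85714 = 22.983 Hz
belt 282/90 = 3.1333 → 22.983/3.1333 = 7.3351 Hz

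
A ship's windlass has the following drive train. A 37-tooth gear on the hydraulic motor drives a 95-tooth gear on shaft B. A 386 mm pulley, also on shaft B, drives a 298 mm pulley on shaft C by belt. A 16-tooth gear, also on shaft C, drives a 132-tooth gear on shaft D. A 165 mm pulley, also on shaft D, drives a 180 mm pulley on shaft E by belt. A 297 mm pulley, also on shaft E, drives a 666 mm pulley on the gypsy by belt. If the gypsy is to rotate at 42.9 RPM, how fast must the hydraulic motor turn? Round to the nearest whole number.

1716 RPM

Overall ratio R = 2.5676 × 0.77202 × 8.25 × 1.0909 × 2.2424 = 40.005.
Required input speed = output speed × R = 42.9 × 40.005 = 1716.2 RPM.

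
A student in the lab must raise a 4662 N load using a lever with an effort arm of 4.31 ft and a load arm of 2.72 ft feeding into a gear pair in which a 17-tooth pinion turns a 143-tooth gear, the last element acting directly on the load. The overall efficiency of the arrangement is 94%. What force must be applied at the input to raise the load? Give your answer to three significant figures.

372 N

Lever MA = effort arm / load arm = 4.31/2.72 = 1.5846.
Gear pair MA = 143/17 = 8.4118.
Combined ideal MA = 1.5846 × 8.4118 = 13.329.
Actual MA = 13.329 × 0.94 = 12.529.
Effort = load / actual MA = 4662 / 12.529 = 372.09 N.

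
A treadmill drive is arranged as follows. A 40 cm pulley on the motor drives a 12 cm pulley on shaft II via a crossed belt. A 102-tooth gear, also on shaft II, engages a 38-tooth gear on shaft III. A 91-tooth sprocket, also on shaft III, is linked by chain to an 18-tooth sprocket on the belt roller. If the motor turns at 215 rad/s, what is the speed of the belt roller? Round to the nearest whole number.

the motor → shaft II (belt, 12/40): 215 ÷ 0.3 = 716.67 rad/s
shaft II → shaft III (gear mesh, 38/102): 716.67 ÷ 0.37255 = 1923.7 rad/s
shaft III → the belt roller (chain, 18/91): 1923.7 ÷ 0.1978 = 9725.3 rad/s

9725 rad/s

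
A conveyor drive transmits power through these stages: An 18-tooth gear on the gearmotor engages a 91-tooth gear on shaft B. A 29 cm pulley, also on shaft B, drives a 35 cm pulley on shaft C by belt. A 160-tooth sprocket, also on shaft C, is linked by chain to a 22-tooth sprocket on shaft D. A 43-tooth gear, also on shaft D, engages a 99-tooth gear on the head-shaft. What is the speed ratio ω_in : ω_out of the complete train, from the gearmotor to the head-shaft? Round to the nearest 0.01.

1.93

Each stage contributes driven/driver: gear mesh 91/18 = 5.0556, belt 35/29 = 1.2069, chain 22/160 = 0.1375, gear mesh 99/43 = 2.3023.
Overall: 5.0556 × 1.2069 × 0.1375 × 2.3023 = 1.9316.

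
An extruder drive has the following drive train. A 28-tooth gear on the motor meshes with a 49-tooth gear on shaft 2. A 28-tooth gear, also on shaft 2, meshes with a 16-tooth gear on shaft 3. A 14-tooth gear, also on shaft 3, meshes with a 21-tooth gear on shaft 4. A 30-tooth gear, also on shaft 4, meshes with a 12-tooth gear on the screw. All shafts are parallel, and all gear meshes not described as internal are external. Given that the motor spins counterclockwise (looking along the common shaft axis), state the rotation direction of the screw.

the motor → shaft 2: external mesh, 1 reversal → CW.
shaft 2 → shaft 3: external mesh, 1 reversal → CCW.
shaft 3 → shaft 4: external mesh, 1 reversal → CW.
shaft 4 → the screw: external mesh, 1 reversal → CCW.
4 reversals in total — an even number — so the screw turns the same way as the motor.

counterclockwise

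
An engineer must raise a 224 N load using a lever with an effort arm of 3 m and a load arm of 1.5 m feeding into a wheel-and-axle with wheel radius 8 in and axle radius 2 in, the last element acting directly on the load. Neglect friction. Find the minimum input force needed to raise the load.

28 N

Lever MA = effort arm / load arm = 3/1.5 = 2.
Wheel-and-axle MA = R/r = 8/2 = 4.
Combined ideal MA = 2 × 4 = 8.
Effort = load / MA = 224 / 8 = 28 N.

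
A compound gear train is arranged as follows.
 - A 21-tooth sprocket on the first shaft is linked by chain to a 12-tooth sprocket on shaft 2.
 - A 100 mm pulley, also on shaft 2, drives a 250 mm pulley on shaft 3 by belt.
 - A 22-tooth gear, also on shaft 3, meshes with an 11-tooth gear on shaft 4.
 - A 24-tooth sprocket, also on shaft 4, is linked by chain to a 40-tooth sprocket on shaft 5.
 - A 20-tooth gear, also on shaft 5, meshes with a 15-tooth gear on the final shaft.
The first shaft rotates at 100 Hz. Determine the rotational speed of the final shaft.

112 Hz

the first shaft → shaft 2 (chain, 12/21): 100 ÷ 0.57143 = 175 Hz
shaft 2 → shaft 3 (belt, 250/100): 175 ÷ 2.5 = 70 Hz
shaft 3 → shaft 4 (gear mesh, 11/22): 70 ÷ 0.5 = 140 Hz
shaft 4 → shaft 5 (chain, 40/24): 140 ÷ 1.6667 = 84 Hz
shaft 5 → the final shaft (gear mesh, 15/20): 84 ÷ 0.75 = 112 Hz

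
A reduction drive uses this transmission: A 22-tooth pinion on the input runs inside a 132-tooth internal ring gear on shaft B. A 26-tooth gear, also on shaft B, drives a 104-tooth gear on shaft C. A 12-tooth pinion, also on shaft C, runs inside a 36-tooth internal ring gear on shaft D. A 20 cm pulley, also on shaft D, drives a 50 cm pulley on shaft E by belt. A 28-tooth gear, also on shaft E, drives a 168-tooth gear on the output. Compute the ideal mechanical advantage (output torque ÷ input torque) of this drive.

1080

Each stage contributes driven/driver: internal gear 132/22 = 6, gear mesh 104/26 = 4, internal gear 36/12 = 3, belt 50/20 = 2.5, gear mesh 168/28 = 6.
Overall: 6 × 4 × 3 × 2.5 × 6 = 1080.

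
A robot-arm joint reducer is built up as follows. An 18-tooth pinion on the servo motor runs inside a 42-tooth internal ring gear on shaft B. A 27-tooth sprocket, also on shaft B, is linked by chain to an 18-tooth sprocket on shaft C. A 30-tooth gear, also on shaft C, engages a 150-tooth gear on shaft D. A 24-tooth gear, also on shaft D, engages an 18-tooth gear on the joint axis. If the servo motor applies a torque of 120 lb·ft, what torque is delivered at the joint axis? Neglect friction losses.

700 lb·ft

Internal gear: ratio = 42/18 = 2.3333; torque at shaft B = 120 × 2.3333 = 280 lb·ft.
Chain: ratio = 18/27 = 0.66667; torque at shaft C = 280 × 0.66667 = 186.67 lb·ft.
Gear mesh: ratio = 150/30 = 5; torque at shaft D = 186.67 × 5 = 933.33 lb·ft.
Gear mesh: ratio = 18/24 = 0.75; torque at the joint axis = 933.33 × 0.75 = 700 lb·ft.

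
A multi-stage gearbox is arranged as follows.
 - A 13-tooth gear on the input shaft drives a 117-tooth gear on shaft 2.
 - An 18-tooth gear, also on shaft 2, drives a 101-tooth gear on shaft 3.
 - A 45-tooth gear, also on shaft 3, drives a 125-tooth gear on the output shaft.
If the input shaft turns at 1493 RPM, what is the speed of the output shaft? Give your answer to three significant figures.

10.6 RPM

gear mesh 117/13 = 9 → 1493/9 = 165.89 RPM
gear mesh 101/18 = 5.6111 → 165.89/5.6111 = 29.564 RPM
gear mesh 125/45 = 2.7778 → 29.564/2.7778 = 10.643 RPM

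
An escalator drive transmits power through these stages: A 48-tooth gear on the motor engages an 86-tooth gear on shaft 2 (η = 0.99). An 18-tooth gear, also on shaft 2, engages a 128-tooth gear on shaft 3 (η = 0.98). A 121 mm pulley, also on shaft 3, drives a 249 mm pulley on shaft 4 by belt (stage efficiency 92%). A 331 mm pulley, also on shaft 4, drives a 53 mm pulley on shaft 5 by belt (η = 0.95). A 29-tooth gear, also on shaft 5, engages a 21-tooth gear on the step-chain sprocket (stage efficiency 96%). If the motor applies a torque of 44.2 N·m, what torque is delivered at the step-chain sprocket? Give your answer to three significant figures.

109 N·m

Gear mesh: ratio = 86/48 = 1.7917; torque at shaft 2 = 44.2 × 1.7917 × 0.99 = 78.4 N·m.
Gear mesh: ratio = 128/18 = 7.1111; torque at shaft 3 = 78.4 × 7.1111 × 0.98 = 546.36 N·m.
Belt: ratio = 249/121 = 2.0579; torque at shaft 4 = 546.36 × 2.0579 × 0.92 = 1034.4 N·m.
Belt: ratio = 53/331 = 0.16012; torque at shaft 5 = 1034.4 × 0.16012 × 0.95 = 157.34 N·m.
Gear mesh: ratio = 21/29 = 0.72414; torque at the step-chain sprocket = 157.34 × 0.72414 × 0.96 = 109.38 N·m.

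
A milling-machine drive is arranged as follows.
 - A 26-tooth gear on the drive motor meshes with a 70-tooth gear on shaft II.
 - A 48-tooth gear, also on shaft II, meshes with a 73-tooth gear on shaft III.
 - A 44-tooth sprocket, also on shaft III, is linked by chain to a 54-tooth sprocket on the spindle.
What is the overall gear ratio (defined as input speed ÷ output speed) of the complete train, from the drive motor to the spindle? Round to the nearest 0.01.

5.03

Each stage contributes driven/driver: gear mesh 70/26 = 2.6923, gear mesh 73/48 = 1.5208, chain 54/44 = 1.2273.
Overall: 2.6923 × 1.5208 × 1.2273 = 5.0251.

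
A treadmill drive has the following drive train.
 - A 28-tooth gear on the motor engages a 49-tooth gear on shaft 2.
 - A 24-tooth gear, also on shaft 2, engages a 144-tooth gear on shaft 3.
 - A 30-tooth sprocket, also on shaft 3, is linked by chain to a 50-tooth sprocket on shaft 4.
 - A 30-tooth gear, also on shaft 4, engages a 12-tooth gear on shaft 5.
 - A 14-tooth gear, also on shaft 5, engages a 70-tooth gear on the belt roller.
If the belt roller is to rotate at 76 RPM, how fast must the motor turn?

2660 RPM

Overall ratio R = 1.75 × 6 × 1.6667 × 0.4 × 5 = 35.
Required input speed = output speed × R = 76 × 35 = 2660 RPM.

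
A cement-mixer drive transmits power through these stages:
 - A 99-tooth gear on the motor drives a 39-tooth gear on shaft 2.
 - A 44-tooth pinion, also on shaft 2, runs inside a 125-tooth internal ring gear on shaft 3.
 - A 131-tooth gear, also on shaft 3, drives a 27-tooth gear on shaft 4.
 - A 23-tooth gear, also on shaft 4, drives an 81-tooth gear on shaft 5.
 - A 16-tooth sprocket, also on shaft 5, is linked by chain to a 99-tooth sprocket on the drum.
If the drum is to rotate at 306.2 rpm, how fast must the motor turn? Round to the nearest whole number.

Overall ratio R = 0.39394 × 2.8409 × 0.20611 × 3.5217 × 6.1875 = 5.0263.
Required input speed = output speed × R = 306.2 × 5.0263 = 1539.1 rpm.

1539 rpm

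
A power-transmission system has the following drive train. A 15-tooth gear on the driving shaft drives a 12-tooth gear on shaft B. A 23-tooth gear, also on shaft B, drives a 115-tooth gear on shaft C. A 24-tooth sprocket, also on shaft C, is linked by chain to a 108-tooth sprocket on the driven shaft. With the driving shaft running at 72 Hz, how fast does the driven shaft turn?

the driving shaft → shaft B (gear mesh, 12/15): 72 ÷ 0.8 = 90 Hz
shaft B → shaft C (gear mesh, 115/23): 90 ÷ 5 = 18 Hz
shaft C → the driven shaft (chain, 108/24): 18 ÷ 4.5 = 4 Hz

4 Hz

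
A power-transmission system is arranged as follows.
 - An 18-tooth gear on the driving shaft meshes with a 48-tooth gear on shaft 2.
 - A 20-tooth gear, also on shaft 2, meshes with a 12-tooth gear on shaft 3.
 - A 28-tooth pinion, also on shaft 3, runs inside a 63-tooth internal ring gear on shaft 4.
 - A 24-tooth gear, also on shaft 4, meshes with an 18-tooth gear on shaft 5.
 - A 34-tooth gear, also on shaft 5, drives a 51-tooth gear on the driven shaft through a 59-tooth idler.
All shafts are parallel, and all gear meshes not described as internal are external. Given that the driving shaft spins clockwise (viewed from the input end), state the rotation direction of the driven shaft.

the driving shaft → shaft 2: external mesh, 1 reversal → CCW.
shaft 2 → shaft 3: external mesh, 1 reversal → CW.
shaft 3 → shaft 4: internal mesh, same direction → CW.
shaft 4 → shaft 5: external mesh, 1 reversal → CCW.
shaft 5 → the driven shaft: driver → idler → driven is 2 external meshes, 2 reversals → CCW.
5 reversals in total — an odd number — so the driven shaft turns opposite to the driving shaft.

counterclockwise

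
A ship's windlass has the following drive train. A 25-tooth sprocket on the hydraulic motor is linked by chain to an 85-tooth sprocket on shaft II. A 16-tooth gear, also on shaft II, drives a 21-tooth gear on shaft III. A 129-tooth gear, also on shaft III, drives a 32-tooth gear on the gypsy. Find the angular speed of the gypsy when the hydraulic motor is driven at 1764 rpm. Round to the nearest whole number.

Chain: ratio = 85/25 = 3.4, so shaft II turns at 1764 / 3.4 = 518.82 rpm.
Gear mesh: ratio = 21/16 = 1.3125, so shaft III turns at 518.82 / 1.3125 = 395.29 rpm.
Gear mesh: ratio = 32/129 = 0.24806, so the gypsy turns at 395.29 / 0.24806 = 1593.5 rpm.

1594 rpm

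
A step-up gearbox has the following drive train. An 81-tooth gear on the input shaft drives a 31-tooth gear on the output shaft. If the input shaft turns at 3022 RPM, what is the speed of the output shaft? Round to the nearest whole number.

Gear mesh: ratio = 31/81 = 0.38272, so the output shaft turns at 3022 / 0.38272 = 7896.2 RPM.

7896 RPM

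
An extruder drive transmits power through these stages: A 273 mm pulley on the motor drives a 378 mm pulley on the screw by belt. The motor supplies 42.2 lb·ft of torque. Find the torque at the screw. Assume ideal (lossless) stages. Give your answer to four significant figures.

Belt: ratio = 378/273 = 1.3846; torque at the screw = 42.2 × 1.3846 = 58.431 lb·ft.

58.43 lb·ft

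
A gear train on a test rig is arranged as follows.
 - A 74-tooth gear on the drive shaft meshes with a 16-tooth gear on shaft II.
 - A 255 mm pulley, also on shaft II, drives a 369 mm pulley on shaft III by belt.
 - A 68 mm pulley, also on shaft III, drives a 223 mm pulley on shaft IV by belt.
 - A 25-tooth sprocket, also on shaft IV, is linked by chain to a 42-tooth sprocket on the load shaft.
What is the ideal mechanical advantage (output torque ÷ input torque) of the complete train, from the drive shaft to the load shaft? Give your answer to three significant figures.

Each stage contributes driven/driver: gear mesh 16/74 = 0.21622, belt 369/255 = 1.4471, belt 223/68 = 3.2794, chain 42/25 = 1.68.
Overall: 0.21622 × 1.4471 × 3.2794 × 1.68 = 1.7238.

1.72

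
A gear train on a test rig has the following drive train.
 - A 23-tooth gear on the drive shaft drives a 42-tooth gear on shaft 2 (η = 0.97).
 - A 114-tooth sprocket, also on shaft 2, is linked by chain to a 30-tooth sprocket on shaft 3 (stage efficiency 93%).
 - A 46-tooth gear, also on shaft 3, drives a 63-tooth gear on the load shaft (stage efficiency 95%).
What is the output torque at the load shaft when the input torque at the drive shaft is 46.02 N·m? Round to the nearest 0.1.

26.0 N·m

After the gear mesh (42/23): 46.02 × 1.8261 × 0.97 = 81.515 N·m
After the chain (30/114): 81.515 × 0.26316 × 0.93 = 19.95 N·m
After the gear mesh (63/46): 19.95 × 1.3696 × 0.95 = 25.956 N·m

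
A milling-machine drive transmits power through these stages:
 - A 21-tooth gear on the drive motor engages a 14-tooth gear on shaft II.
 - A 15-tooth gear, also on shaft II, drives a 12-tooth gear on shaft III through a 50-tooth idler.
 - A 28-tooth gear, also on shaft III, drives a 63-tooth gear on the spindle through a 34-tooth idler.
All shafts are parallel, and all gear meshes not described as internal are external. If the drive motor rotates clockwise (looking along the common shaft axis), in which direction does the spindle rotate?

the drive motor → shaft II: external mesh, 1 reversal → CCW.
shaft II → shaft III: driver → idler → driven is 2 external meshes, 2 reversals → CCW.
shaft III → the spindle: driver → idler → driven is 2 external meshes, 2 reversals → CCW.
5 reversals in total — an odd number — so the spindle turns opposite to the drive motor.

anticlockwise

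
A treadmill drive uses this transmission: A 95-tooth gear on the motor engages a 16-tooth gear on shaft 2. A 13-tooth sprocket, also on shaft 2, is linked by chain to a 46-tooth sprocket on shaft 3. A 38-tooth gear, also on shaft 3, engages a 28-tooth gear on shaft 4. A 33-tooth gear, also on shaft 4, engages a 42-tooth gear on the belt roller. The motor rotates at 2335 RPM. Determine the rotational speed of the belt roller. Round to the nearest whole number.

4178 RPM

Gear mesh: ratio = 16/95 = 0.16842, so shaft 2 turns at 2335 / 0.16842 = 13864 RPM.
Chain: ratio = 46/13 = 3.5385, so shaft 3 turns at 13864 / 3.5385 = 3918.1 RPM.
Gear mesh: ratio = 28/38 = 0.73684, so shaft 4 turns at 3918.1 / 0.73684 = 5317.4 RPM.
Gear mesh: ratio = 42/33 = 1.2727, so the belt roller turns at 5317.4 / 1.2727 = 4178 RPM.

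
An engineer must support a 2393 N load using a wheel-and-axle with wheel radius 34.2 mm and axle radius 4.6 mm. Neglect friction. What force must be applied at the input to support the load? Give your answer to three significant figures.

322 N

Wheel-and-axle MA = R/r = 34.2/4.6 = 7.4348.
Effort = load / MA = 2393 / 7.4348 = 321.87 N.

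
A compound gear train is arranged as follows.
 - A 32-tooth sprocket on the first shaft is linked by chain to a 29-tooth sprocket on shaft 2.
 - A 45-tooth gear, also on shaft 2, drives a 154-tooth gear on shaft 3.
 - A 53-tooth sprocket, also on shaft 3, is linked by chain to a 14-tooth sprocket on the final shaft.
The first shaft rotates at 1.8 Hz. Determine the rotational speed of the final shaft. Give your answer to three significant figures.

2.20 Hz

chain 29/32 = 0.90625 → 1.8/0.90625 = 1.9862 Hz
gear mesh 154/45 = 3.4222 → 1.9862/3.4222 = 0.58039 Hz
chain 14/53 = 0.26415 → 0.58039/0.26415 = 2.1972 Hz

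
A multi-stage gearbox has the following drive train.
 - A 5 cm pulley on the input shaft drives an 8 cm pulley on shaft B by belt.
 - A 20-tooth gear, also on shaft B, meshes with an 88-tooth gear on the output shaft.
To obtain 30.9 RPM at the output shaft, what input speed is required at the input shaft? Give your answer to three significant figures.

Overall ratio R = 1.6 × 4.4 = 7.04.
Required input speed = output speed × R = 30.9 × 7.04 = 217.54 RPM.

218 RPM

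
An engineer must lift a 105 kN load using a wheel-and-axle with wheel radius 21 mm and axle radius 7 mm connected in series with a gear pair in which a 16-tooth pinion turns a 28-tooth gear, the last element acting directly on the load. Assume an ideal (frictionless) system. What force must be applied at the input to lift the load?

20 kN

Wheel-and-axle MA = R/r = 21/7 = 3.
Gear pair MA = 28/16 = 1.75.
Combined ideal MA = 3 × 1.75 = 5.25.
Effort = load / MA = 105 / 5.25 = 20 kN.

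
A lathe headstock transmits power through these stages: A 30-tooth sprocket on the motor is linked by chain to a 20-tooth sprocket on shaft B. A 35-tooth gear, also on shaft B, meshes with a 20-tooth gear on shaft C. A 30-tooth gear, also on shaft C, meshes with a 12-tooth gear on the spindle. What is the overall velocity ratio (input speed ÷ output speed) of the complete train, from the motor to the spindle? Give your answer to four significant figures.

0.1524

Each stage contributes driven/driver: chain 20/30 = 0.66667, gear mesh 20/35 = 0.57143, gear mesh 12/30 = 0.4.
Overall: 0.66667 × 0.57143 × 0.4 = 0.15238.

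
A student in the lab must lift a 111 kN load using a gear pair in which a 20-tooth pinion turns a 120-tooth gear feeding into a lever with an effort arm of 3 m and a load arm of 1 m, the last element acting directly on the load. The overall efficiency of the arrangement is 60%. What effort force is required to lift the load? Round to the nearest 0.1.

Gear pair MA = 120/20 = 6.
Lever MA = effort arm / load arm = 3/1 = 3.
Combined ideal MA = 6 × 3 = 18.
Actual MA = 18 × 0.60 = 10.8.
Effort = load / actual MA = 111 / 10.8 = 10.278 kN.

10.3 kN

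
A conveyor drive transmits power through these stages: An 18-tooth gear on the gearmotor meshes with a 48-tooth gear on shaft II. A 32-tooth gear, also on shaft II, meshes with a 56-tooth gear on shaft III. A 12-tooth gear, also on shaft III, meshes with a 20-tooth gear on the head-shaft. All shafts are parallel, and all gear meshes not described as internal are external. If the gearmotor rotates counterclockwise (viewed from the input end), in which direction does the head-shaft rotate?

the gearmotor → shaft II: external mesh, 1 reversal → CW.
shaft II → shaft III: external mesh, 1 reversal → CCW.
shaft III → the head-shaft: external mesh, 1 reversal → CW.
3 reversals in total — an odd number — so the head-shaft turns opposite to the gearmotor.

clockwise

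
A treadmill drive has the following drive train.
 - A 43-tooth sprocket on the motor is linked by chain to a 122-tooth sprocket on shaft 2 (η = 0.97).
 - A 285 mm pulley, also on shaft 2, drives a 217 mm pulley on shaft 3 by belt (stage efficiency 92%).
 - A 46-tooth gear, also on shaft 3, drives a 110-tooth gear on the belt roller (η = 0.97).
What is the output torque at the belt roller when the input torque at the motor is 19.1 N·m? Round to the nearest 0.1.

85.4 N·m

After the chain (122/43): 19.1 × 2.8372 × 0.97 = 52.565 N·m
After the belt (217/285): 52.565 × 0.7614 × 0.92 = 36.821 N·m
After the gear mesh (110/46): 36.821 × 2.3913 × 0.97 = 85.409 N·m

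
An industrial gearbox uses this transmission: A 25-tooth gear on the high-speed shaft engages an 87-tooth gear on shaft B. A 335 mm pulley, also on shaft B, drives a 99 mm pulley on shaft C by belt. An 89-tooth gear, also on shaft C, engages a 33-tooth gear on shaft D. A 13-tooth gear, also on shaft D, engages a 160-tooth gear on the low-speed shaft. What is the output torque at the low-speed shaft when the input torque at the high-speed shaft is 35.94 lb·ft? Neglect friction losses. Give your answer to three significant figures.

gear mesh 87/25 = 3.48 → τ = 35.94·3.48 = 125.07 lb·ft
belt 99/335 = 0.29552 → τ = 125.07·0.29552 = 36.961 lb·ft
gear mesh 33/89 = 0.37079 → τ = 36.961·0.37079 = 13.705 lb·ft
gear mesh 160/13 = 12.308 → τ = 13.705·12.308 = 168.67 lb·ft

169 lb·ft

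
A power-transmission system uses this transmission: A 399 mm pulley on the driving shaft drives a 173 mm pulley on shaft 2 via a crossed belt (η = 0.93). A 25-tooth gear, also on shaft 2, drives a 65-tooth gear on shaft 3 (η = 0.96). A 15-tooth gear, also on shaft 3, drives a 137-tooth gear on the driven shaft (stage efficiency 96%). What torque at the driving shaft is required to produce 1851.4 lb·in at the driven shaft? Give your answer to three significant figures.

Overall ratio R = 0.43358 × 2.6 × 9.1333 = 10.296; overall efficiency η = 0.93 × 0.96 × 0.96 = 0.8571.
Input torque = output torque / (R × η) = 1851.4 / (10.296 × 0.8571) = 209.8 lb·in.

210 lb·in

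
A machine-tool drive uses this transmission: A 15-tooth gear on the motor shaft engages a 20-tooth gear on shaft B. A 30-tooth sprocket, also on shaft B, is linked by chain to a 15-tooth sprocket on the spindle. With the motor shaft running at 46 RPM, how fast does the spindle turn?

69 RPM

Gear mesh: ratio = 20/15 = 1.3333, so shaft B turns at 46 / 1.3333 = 34.5 RPM.
Chain: ratio = 15/30 = 0.5, so the spindle turns at 34.5 / 0.5 = 69 RPM.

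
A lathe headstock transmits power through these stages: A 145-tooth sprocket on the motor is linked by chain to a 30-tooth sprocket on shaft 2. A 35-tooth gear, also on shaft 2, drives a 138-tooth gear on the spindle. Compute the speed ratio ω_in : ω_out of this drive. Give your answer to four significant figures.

0.8158

Each stage contributes driven/driver: chain 30/145 = 0.2069, gear mesh 138/35 = 3.9429.
Overall: 0.2069 × 3.9429 = 0.81576.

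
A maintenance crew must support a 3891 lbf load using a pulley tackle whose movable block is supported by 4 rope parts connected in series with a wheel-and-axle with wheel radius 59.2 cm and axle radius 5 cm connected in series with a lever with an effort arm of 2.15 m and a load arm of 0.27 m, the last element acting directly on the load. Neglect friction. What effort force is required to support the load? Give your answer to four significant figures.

Block-and-tackle MA = number of supporting rope parts = 4.
Wheel-and-axle MA = R/r = 59.2/5 = 11.84.
Lever MA = effort arm / load arm = 2.15/0.27 = 7.963.
Combined ideal MA = 4 × 11.84 × 7.963 = 377.13.
Effort = load / MA = 3891 / 377.13 = 10.318 lbf.

10.32 lbf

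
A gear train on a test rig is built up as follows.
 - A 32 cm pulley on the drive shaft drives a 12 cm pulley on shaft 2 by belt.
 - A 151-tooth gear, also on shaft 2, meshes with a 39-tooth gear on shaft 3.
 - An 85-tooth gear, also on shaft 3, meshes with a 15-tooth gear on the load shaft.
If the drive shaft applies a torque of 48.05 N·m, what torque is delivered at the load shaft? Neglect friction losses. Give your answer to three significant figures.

belt 12/32 = 0.375 → τ = 48.05·0.375 = 18.019 N·m
gear mesh 39/151 = 0.25828 → τ = 18.019·0.25828 = 4.6538 N·m
gear mesh 15/85 = 0.17647 → τ = 4.6538·0.17647 = 0.82127 N·m

0.821 N·m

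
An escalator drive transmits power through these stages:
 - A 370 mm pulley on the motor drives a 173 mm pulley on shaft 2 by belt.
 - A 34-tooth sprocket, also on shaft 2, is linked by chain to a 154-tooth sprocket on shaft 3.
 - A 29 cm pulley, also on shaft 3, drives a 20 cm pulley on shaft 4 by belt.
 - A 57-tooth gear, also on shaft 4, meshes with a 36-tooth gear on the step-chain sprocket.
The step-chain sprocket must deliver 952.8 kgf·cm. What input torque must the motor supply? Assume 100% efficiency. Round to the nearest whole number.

Overall ratio R = 0.46757 × 4.5294 × 0.68966 × 0.63158 = 0.92246.
Input torque = output torque / R = 952.8 / 0.92246 = 1032.9 kgf·cm.

1033 kgf·cm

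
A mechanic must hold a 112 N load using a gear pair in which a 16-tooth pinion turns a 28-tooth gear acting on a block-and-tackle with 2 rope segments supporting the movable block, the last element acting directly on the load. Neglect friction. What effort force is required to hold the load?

Gear pair MA = 28/16 = 1.75.
Block-and-tackle MA = number of supporting rope parts = 2.
Combined ideal MA = 1.75 × 2 = 3.5.
Effort = load / MA = 112 / 3.5 = 32 N.

32 N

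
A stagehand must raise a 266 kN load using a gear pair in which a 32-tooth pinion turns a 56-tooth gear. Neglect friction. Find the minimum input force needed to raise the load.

Gear pair MA = 56/32 = 1.75.
Effort = load / MA = 266 / 1.75 = 152 kN.

152 kN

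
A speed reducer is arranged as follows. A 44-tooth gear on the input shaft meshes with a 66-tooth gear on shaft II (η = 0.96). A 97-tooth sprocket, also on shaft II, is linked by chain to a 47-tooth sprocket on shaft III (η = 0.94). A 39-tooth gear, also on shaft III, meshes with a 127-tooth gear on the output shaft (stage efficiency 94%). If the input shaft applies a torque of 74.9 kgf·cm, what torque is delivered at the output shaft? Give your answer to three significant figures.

150 kgf·cm

gear mesh 66/44 = 1.5 → τ = 74.9·1.5·0.96 = 107.86 kgf·cm
chain 47/97 = 0.48454 → τ = 107.86·0.48454·0.94 = 49.125 kgf·cm
gear mesh 127/39 = 3.2564 → τ = 49.125·3.2564·0.94 = 150.37 kgf·cm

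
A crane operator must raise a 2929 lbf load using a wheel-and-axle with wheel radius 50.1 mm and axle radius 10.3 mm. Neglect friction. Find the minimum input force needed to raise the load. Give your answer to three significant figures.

602 lbf

Wheel-and-axle MA = R/r = 50.1/10.3 = 4.8641.
Effort = load / MA = 2929 / 4.8641 = 602.17 lbf.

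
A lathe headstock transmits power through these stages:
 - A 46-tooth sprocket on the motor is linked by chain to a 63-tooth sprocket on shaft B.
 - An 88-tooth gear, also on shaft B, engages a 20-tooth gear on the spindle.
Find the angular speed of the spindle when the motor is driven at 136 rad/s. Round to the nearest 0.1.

chain 63/46 = 1.3696 → 136/1.3696 = 99.302 rad/s
gear mesh 20/88 = 0.22727 → 99.302/0.22727 = 436.93 rad/s

436.9 rad/s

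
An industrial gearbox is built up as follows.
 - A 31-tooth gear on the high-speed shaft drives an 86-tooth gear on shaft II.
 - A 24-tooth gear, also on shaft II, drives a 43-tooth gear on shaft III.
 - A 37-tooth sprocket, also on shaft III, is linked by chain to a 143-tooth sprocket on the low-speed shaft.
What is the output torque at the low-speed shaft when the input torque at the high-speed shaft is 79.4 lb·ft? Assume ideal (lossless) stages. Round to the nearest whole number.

1525 lb·ft

After the gear mesh (86/31): 79.4 × 2.7742 = 220.27 lb·ft
After the gear mesh (43/24): 220.27 × 1.7917 = 394.65 lb·ft
After the chain (143/37): 394.65 × 3.8649 = 1525.3 lb·ft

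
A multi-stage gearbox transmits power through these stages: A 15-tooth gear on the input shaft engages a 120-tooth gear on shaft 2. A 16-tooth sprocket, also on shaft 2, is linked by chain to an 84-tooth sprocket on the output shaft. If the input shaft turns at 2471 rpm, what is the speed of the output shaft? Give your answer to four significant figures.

58.83 rpm

gear mesh 120/15 = 8 → 2471/8 = 308.88 rpm
chain 84/16 = 5.25 → 308.88/5.25 = 58.833 rpm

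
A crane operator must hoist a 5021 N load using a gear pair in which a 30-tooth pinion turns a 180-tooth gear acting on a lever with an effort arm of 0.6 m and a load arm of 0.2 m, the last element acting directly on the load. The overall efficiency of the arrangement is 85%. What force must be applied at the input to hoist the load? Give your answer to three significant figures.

Gear pair MA = 180/30 = 6.
Lever MA = effort arm / load arm = 0.6/0.2 = 3.
Combined ideal MA = 6 × 3 = 18.
Actual MA = 18 × 0.85 = 15.3.
Effort = load / actual MA = 5021 / 15.3 = 328.17 N.

328 N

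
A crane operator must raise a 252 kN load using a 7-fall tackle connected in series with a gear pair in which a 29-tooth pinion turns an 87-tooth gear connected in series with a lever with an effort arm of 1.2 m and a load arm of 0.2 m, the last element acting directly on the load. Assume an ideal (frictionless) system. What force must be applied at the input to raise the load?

Block-and-tackle MA = number of supporting rope parts = 7.
Gear pair MA = 87/29 = 3.
Lever MA = effort arm / load arm = 1.2/0.2 = 6.
Combined ideal MA = 7 × 3 × 6 = 126.
Effort = load / MA = 252 / 126 = 2 kN.

2 kN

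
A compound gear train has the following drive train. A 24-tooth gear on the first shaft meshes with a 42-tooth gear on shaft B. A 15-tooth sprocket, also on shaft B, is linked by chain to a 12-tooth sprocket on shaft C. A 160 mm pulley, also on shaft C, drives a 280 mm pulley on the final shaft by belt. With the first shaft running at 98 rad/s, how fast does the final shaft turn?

40 rad/s

Gear mesh: ratio = 42/24 = 1.75, so shaft B turns at 98 / 1.75 = 56 rad/s.
Chain: ratio = 12/15 = 0.8, so shaft C turns at 56 / 0.8 = 70 rad/s.
Belt: ratio = 280/160 = 1.75, so the final shaft turns at 70 / 1.75 = 40 rad/s.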